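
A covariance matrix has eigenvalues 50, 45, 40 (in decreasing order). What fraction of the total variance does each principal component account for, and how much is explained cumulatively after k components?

Step 1 — total variance = trace(Sigma) = Σ λ_i = 50 + 45 + 40 = 135.

Step 2 — fraction explained by component i = λ_i / Σ λ:
  PC1: 50/135 = 0.3704
  PC2: 45/135 = 0.3333
  PC3: 40/135 = 0.2963

Step 3 — cumulative fraction after k components = (λ_1 + ... + λ_k) / Σ λ:
  k = 1: 50/135 = 0.3704
  k = 2: (50 + 45)/135 = 95/135 = 0.7037
  k = 3: (50 + 45 + 40)/135 = 135/135 = 1

Summary (fraction, with percent):

explained: PC1 0.3704 (37.04%), PC2 0.3333 (33.33%), PC3 0.2963 (29.63%);  cumulative: 0.3704, 0.7037, 1


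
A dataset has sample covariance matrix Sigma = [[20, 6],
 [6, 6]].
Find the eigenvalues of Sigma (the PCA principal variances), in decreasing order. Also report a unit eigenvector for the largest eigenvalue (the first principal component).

Step 1 — characteristic polynomial of 2×2 Sigma:
  det(Sigma - λI) = λ² - trace · λ + det = 0.
  trace = 20 + 6 = 26, det = 20·6 - (6)² = 84.
Step 2 — discriminant:
  Δ = trace² - 4·det = 676 - 336 = 340.
Step 3 — eigenvalues:
  λ = (trace ± √Δ)/2 = (26 ± 18.4391)/2,
  λ_1 = 22.2195,  λ_2 = 3.7805.

Step 4 — unit eigenvector for λ_1: solve (Sigma - λ_1 I)v = 0. First row:
  (20 - 22.2195)·v_x + (6)·v_y = 0, i.e. (-2.2195)·v_x + (6)·v_y = 0,
  so v ∝ (b, λ_1 - a) = (6, 2.2195) = u.
  ||u|| = √((6)² + (2.2195)²) = √(40.9264) ≈ 6.3974,
  v_1 = u/||u|| ≈ (0.9379, 0.3469) (||v_1|| = 1).

λ_1 = 22.2195,  λ_2 = 3.7805;  v_1 ≈ (0.9379, 0.3469)


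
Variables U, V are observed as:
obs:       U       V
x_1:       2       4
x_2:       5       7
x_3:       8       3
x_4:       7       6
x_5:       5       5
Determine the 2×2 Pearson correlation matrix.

Step 1 — column means:
  mean(U) = (2 + 5 + 8 + 7 + 5) / 5 = 27/5 = 5.4
  mean(V) = (4 + 7 + 3 + 6 + 5) / 5 = 25/5 = 5

Step 2 — sample variances and covariances s[i,j] = (1/(n-1)) · Σ_k (x_{k,i} - mean_i) · (x_{k,j} - mean_j), with n-1 = 4:
  s[U,U] = ((-3.4)·(-3.4) + (-0.4)·(-0.4) + (2.6)·(2.6) + (1.6)·(1.6) + (-0.4)·(-0.4)) / 4 = 21.2/4 = 5.3
  s[U,V] = ((-3.4)·(-1) + (-0.4)·(2) + (2.6)·(-2) + (1.6)·(1) + (-0.4)·(0)) / 4 = -1/4 = -0.25
  s[V,V] = ((-1)·(-1) + (2)·(2) + (-2)·(-2) + (1)·(1) + (0)·(0)) / 4 = 10/4 = 2.5
  Sample standard deviations s_i = √(s[i,i]):
  s(U) = √(5.3) = 2.3022
  s(V) = √(2.5) = 1.5811

Step 3 — r_{ij} = s_{ij} / (s_i · s_j):
  r[U,U] = 1 (diagonal).
  r[U,V] = -0.25 / (2.3022 · 1.5811) = -0.25 / 3.6401 = -0.0687
  r[V,V] = 1 (diagonal).

R is symmetric with unit diagonal. Assembling:

R = [[1, -0.0687],
 [-0.0687, 1]]


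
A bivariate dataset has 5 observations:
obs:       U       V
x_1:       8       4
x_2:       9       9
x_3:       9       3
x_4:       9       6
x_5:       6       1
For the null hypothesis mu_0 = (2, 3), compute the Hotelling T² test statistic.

Step 1 — sample mean vector:
  mean(U) = (8 + 9 + 9 + 9 + 6) / 5 = 41/5 = 8.2
  mean(V) = (4 + 9 + 3 + 6 + 1) / 5 = 23/5 = 4.6
  x̄ = (8.2, 4.6),  deviation x̄ - mu_0 = (8.2, 4.6) - (2, 3) = (6.2, 1.6).

Step 2 — sample covariance matrix, S[i,j] = (1/(n-1)) · Σ_k (x_{k,i} - mean_i) · (x_{k,j} - mean_j), divisor n-1 = 4:
  S[U,U] = ((-0.2)·(-0.2) + (0.8)·(0.8) + (0.8)·(0.8) + (0.8)·(0.8) + (-2.2)·(-2.2)) / 4 = 6.8/4 = 1.7
  S[U,V] = ((-0.2)·(-0.6) + (0.8)·(4.4) + (0.8)·(-1.6) + (0.8)·(1.4) + (-2.2)·(-3.6)) / 4 = 11.4/4 = 2.85
  S[V,V] = ((-0.6)·(-0.6) + (4.4)·(4.4) + (-1.6)·(-1.6) + (1.4)·(1.4) + (-3.6)·(-3.6)) / 4 = 37.2/4 = 9.3
  S = [[1.7, 2.85],
 [2.85, 9.3]].

Step 3 — invert S. det(S) = 1.7·9.3 - (2.85)² = 7.6875.
  S^{-1} = (1/det) · [[d, -b], [-b, a]] = [[1.2098, -0.3707],
 [-0.3707, 0.2211]].

Step 4 — quadratic form (x̄ - mu_0)^T · S^{-1} · (x̄ - mu_0):
  S^{-1} · (x̄ - mu_0) = (6.9073, -1.9447),
  (x̄ - mu_0)^T · [...] = (6.2)·(6.9073) + (1.6)·(-1.9447) = 39.7138.

Step 5 — scale by n: T² = 5 · 39.7138 = 198.5691.

T² ≈ 198.5691


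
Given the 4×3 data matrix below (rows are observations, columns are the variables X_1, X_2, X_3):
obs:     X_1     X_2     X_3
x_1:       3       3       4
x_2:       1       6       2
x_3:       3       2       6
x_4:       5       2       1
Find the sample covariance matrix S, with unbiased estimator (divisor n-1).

Step 1 — column means:
  mean(X_1) = (3 + 1 + 3 + 5) / 4 = 12/4 = 3
  mean(X_2) = (3 + 6 + 2 + 2) / 4 = 13/4 = 3.25
  mean(X_3) = (4 + 2 + 6 + 1) / 4 = 13/4 = 3.25

Step 2 — sample covariance S[i,j] = (1/(n-1)) · Σ_k (x_{k,i} - mean_i) · (x_{k,j} - mean_j), with n-1 = 3.
  S[X_1,X_1] = ((0)·(0) + (-2)·(-2) + (0)·(0) + (2)·(2)) / 3 = 8/3 = 2.6667
  S[X_1,X_2] = ((0)·(-0.25) + (-2)·(2.75) + (0)·(-1.25) + (2)·(-1.25)) / 3 = -8/3 = -2.6667
  S[X_1,X_3] = ((0)·(0.75) + (-2)·(-1.25) + (0)·(2.75) + (2)·(-2.25)) / 3 = -2/3 = -0.6667
  S[X_2,X_2] = ((-0.25)·(-0.25) + (2.75)·(2.75) + (-1.25)·(-1.25) + (-1.25)·(-1.25)) / 3 = 10.75/3 = 3.5833
  S[X_2,X_3] = ((-0.25)·(0.75) + (2.75)·(-1.25) + (-1.25)·(2.75) + (-1.25)·(-2.25)) / 3 = -4.25/3 = -1.4167
  S[X_3,X_3] = ((0.75)·(0.75) + (-1.25)·(-1.25) + (2.75)·(2.75) + (-2.25)·(-2.25)) / 3 = 14.75/3 = 4.9167

S is symmetric (S[j,i] = S[i,j]). Assembling:

S = [[2.6667, -2.6667, -0.6667],
 [-2.6667, 3.5833, -1.4167],
 [-0.6667, -1.4167, 4.9167]]


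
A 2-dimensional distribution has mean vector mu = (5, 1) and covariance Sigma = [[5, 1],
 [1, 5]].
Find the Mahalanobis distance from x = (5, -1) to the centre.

Step 1 — centre the observation: (x - mu) = (0, -2).

Step 2 — invert Sigma. det(Sigma) = 5·5 - (1)² = 24.
  Sigma^{-1} = (1/det) · [[d, -b], [-b, a]] = [[0.2083, -0.0417],
 [-0.0417, 0.2083]].

Step 3 — form the quadratic (x - mu)^T · Sigma^{-1} · (x - mu):
  Sigma^{-1} · (x - mu) = (0.0833, -0.4167).
  (x - mu)^T · [Sigma^{-1} · (x - mu)] = (0)·(0.0833) + (-2)·(-0.4167) = 0.8333.

Step 4 — take square root: d = √(0.8333) ≈ 0.9129.

d(x, mu) = √(0.8333) ≈ 0.9129


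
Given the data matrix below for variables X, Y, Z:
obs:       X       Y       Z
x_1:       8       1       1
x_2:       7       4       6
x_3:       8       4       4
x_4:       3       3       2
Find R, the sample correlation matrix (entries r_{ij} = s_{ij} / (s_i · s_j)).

Step 1 — column means:
  mean(X) = (8 + 7 + 8 + 3) / 4 = 26/4 = 6.5
  mean(Y) = (1 + 4 + 4 + 3) / 4 = 12/4 = 3
  mean(Z) = (1 + 6 + 4 + 2) / 4 = 13/4 = 3.25

Step 2 — sample variances and covariances s[i,j] = (1/(n-1)) · Σ_k (x_{k,i} - mean_i) · (x_{k,j} - mean_j), with n-1 = 3:
  s[X,X] = ((1.5)·(1.5) + (0.5)·(0.5) + (1.5)·(1.5) + (-3.5)·(-3.5)) / 3 = 17/3 = 5.6667
  s[X,Y] = ((1.5)·(-2) + (0.5)·(1) + (1.5)·(1) + (-3.5)·(0)) / 3 = -1/3 = -0.3333
  s[X,Z] = ((1.5)·(-2.25) + (0.5)·(2.75) + (1.5)·(0.75) + (-3.5)·(-1.25)) / 3 = 3.5/3 = 1.1667
  s[Y,Y] = ((-2)·(-2) + (1)·(1) + (1)·(1) + (0)·(0)) / 3 = 6/3 = 2
  s[Y,Z] = ((-2)·(-2.25) + (1)·(2.75) + (1)·(0.75) + (0)·(-1.25)) / 3 = 8/3 = 2.6667
  s[Z,Z] = ((-2.25)·(-2.25) + (2.75)·(2.75) + (0.75)·(0.75) + (-1.25)·(-1.25)) / 3 = 14.75/3 = 4.9167
  Sample standard deviations s_i = √(s[i,i]):
  s(X) = √(5.6667) = 2.3805
  s(Y) = √(2) = 1.4142
  s(Z) = √(4.9167) = 2.2174

Step 3 — r_{ij} = s_{ij} / (s_i · s_j):
  r[X,X] = 1 (diagonal).
  r[X,Y] = -0.3333 / (2.3805 · 1.4142) = -0.3333 / 3.3665 = -0.099
  r[X,Z] = 1.1667 / (2.3805 · 2.2174) = 1.1667 / 5.2784 = 0.221
  r[Y,Y] = 1 (diagonal).
  r[Y,Z] = 2.6667 / (1.4142 · 2.2174) = 2.6667 / 3.1358 = 0.8504
  r[Z,Z] = 1 (diagonal).

R is symmetric with unit diagonal. Assembling:

R = [[1, -0.099, 0.221],
 [-0.099, 1, 0.8504],
 [0.221, 0.8504, 1]]


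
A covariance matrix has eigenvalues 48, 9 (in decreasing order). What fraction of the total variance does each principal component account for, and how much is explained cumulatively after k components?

Step 1 — total variance = trace(Sigma) = Σ λ_i = 48 + 9 = 57.

Step 2 — fraction explained by component i = λ_i / Σ λ:
  PC1: 48/57 = 0.8421
  PC2: 9/57 = 0.1579

Step 3 — cumulative fraction after k components = (λ_1 + ... + λ_k) / Σ λ:
  k = 1: 48/57 = 0.8421
  k = 2: (48 + 9)/57 = 57/57 = 1

Summary (fraction, with percent):

explained: PC1 0.8421 (84.21%), PC2 0.1579 (15.79%);  cumulative: 0.8421, 1


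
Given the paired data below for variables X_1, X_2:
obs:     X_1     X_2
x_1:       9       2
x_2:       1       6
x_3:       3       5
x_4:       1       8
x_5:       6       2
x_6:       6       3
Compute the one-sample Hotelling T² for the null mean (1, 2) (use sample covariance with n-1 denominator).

Step 1 — sample mean vector:
  mean(X_1) = (9 + 1 + 3 + 1 + 6 + 6) / 6 = 26/6 = 4.3333
  mean(X_2) = (2 + 6 + 5 + 8 + 2 + 3) / 6 = 26/6 = 4.3333
  x̄ = (4.3333, 4.3333),  deviation x̄ - mu_0 = (4.3333, 4.3333) - (1, 2) = (3.3333, 2.3333).

Step 2 — sample covariance matrix, S[i,j] = (1/(n-1)) · Σ_k (x_{k,i} - mean_i) · (x_{k,j} - mean_j), divisor n-1 = 5:
  S[X_1,X_1] = ((4.6667)·(4.6667) + (-3.3333)·(-3.3333) + (-1.3333)·(-1.3333) + (-3.3333)·(-3.3333) + (1.6667)·(1.6667) + (1.6667)·(1.6667)) / 5 = 51.3333/5 = 10.2667
  S[X_1,X_2] = ((4.6667)·(-2.3333) + (-3.3333)·(1.6667) + (-1.3333)·(0.6667) + (-3.3333)·(3.6667) + (1.6667)·(-2.3333) + (1.6667)·(-1.3333)) / 5 = -35.6667/5 = -7.1333
  S[X_2,X_2] = ((-2.3333)·(-2.3333) + (1.6667)·(1.6667) + (0.6667)·(0.6667) + (3.6667)·(3.6667) + (-2.3333)·(-2.3333) + (-1.3333)·(-1.3333)) / 5 = 29.3333/5 = 5.8667
  S = [[10.2667, -7.1333],
 [-7.1333, 5.8667]].

Step 3 — invert S. det(S) = 10.2667·5.8667 - (-7.1333)² = 9.3467.
  S^{-1} = (1/det) · [[d, -b], [-b, a]] = [[0.6277, 0.7632],
 [0.7632, 1.0984]].

Step 4 — quadratic form (x̄ - mu_0)^T · S^{-1} · (x̄ - mu_0):
  S^{-1} · (x̄ - mu_0) = (3.873, 5.107),
  (x̄ - mu_0)^T · [...] = (3.3333)·(3.873) + (2.3333)·(5.107) = 24.8264.

Step 5 — scale by n: T² = 6 · 24.8264 = 148.9586.

T² ≈ 148.9586


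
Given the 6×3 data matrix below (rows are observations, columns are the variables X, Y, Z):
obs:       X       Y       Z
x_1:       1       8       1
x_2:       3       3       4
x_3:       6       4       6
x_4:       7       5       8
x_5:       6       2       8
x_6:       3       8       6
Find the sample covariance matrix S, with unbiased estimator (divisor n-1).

Step 1 — column means:
  mean(X) = (1 + 3 + 6 + 7 + 6 + 3) / 6 = 26/6 = 4.3333
  mean(Y) = (8 + 3 + 4 + 5 + 2 + 8) / 6 = 30/6 = 5
  mean(Z) = (1 + 4 + 6 + 8 + 8 + 6) / 6 = 33/6 = 5.5

Step 2 — sample covariance S[i,j] = (1/(n-1)) · Σ_k (x_{k,i} - mean_i) · (x_{k,j} - mean_j), with n-1 = 5.
  S[X,X] = ((-3.3333)·(-3.3333) + (-1.3333)·(-1.3333) + (1.6667)·(1.6667) + (2.6667)·(2.6667) + (1.6667)·(1.6667) + (-1.3333)·(-1.3333)) / 5 = 27.3333/5 = 5.4667
  S[X,Y] = ((-3.3333)·(3) + (-1.3333)·(-2) + (1.6667)·(-1) + (2.6667)·(0) + (1.6667)·(-3) + (-1.3333)·(3)) / 5 = -18/5 = -3.6
  S[X,Z] = ((-3.3333)·(-4.5) + (-1.3333)·(-1.5) + (1.6667)·(0.5) + (2.6667)·(2.5) + (1.6667)·(2.5) + (-1.3333)·(0.5)) / 5 = 28/5 = 5.6
  S[Y,Y] = ((3)·(3) + (-2)·(-2) + (-1)·(-1) + (0)·(0) + (-3)·(-3) + (3)·(3)) / 5 = 32/5 = 6.4
  S[Y,Z] = ((3)·(-4.5) + (-2)·(-1.5) + (-1)·(0.5) + (0)·(2.5) + (-3)·(2.5) + (3)·(0.5)) / 5 = -17/5 = -3.4
  S[Z,Z] = ((-4.5)·(-4.5) + (-1.5)·(-1.5) + (0.5)·(0.5) + (2.5)·(2.5) + (2.5)·(2.5) + (0.5)·(0.5)) / 5 = 35.5/5 = 7.1

S is symmetric (S[j,i] = S[i,j]). Assembling:

S = [[5.4667, -3.6, 5.6],
 [-3.6, 6.4, -3.4],
 [5.6, -3.4, 7.1]]


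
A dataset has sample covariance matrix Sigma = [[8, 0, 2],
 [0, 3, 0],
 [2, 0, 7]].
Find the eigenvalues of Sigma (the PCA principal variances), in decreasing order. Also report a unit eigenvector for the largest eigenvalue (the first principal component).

Step 1 — characteristic polynomial p(λ) = det(λI - Sigma) = λ³ - tr·λ² + c_1·λ - det, where tr = trace, c_1 = sum of the principal 2×2 minors, det = det(Sigma):
  tr = 8 + 3 + 7 = 18,
  c_1 = (8·3 - (0)²) + (8·7 - (2)²) + (3·7 - (0)²) = 24 + 52 + 21 = 97,
  det = 8·(3·7 - (0)²) - (0)·((0)·7 - (0)·(2)) + (2)·((0)·(0) - 3·(2)) = 8·(21) - (0)·(0) + (2)·(-6) = 156.
  So p(λ) = λ³ - 18λ² + 97λ - 156.
Step 2 — look for an integer root (rational root theorem: any rational root is an integer divisor of 156). Testing λ = 3:
  p(3) = 27 - 162 + 291 - 156 = 0  ✓
  Dividing out (λ - 3): p(λ) = (λ - 3)(λ² - 15λ + 52).
Step 3 — remaining eigenvalues from the quadratic λ² - 15λ + 52 = 0:
  Δ = 15² - 4·52 = 225 - 208 = 17,  λ = (15 ± √17)/2 = (15 ± 4.1231)/2 ≈ 9.5616 or 5.4384.
  Sorted: λ_1 = 9.5616,  λ_2 = 5.4384,  λ_3 = 3  (check: sum = 18 = tr ✓).

Step 4 — unit eigenvector for λ_1 ≈ 9.5616: v spans the null space of (Sigma - λ_1 I), whose rows are
  r_1 = (-1.5616, 0, 2),  r_2 = (0, -6.5616, 0),  r_3 = (2, 0, -2.5616).
  v is orthogonal to every row, so take v ∝ r_1 × r_2 = ((0)·(0) - (2)·(-6.5616), (2)·(0) - (-1.5616)·(0), (-1.5616)·(-6.5616) - (0)·(0)) ≈ (13.1231, 0, 10.2462).
  Let u = (13.1231, 0, 10.2462).
  ||u|| = √((13.1231)² + (0)² + (10.2462)²) = √(277.2007) ≈ 16.6493,  v_1 = u/||u|| ≈ (0.7882, 0, 0.6154) (||v_1|| = 1).

λ_1 = 9.5616,  λ_2 = 5.4384,  λ_3 = 3;  v_1 ≈ (0.7882, 0, 0.6154)


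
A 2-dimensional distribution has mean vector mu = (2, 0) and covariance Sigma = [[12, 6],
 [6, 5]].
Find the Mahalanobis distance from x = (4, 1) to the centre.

Step 1 — centre the observation: (x - mu) = (2, 1).

Step 2 — invert Sigma. det(Sigma) = 12·5 - (6)² = 24.
  Sigma^{-1} = (1/det) · [[d, -b], [-b, a]] = [[0.2083, -0.25],
 [-0.25, 0.5]].

Step 3 — form the quadratic (x - mu)^T · Sigma^{-1} · (x - mu):
  Sigma^{-1} · (x - mu) = (0.1667, 0).
  (x - mu)^T · [Sigma^{-1} · (x - mu)] = (2)·(0.1667) + (1)·(0) = 0.3333.

Step 4 — take square root: d = √(0.3333) ≈ 0.5774.

d(x, mu) = √(0.3333) ≈ 0.5774


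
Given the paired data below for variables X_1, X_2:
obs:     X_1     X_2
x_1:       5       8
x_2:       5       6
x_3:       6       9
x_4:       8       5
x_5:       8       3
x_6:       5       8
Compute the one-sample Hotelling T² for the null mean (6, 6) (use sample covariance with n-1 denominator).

Step 1 — sample mean vector:
  mean(X_1) = (5 + 5 + 6 + 8 + 8 + 5) / 6 = 37/6 = 6.1667
  mean(X_2) = (8 + 6 + 9 + 5 + 3 + 8) / 6 = 39/6 = 6.5
  x̄ = (6.1667, 6.5),  deviation x̄ - mu_0 = (6.1667, 6.5) - (6, 6) = (0.1667, 0.5).

Step 2 — sample covariance matrix, S[i,j] = (1/(n-1)) · Σ_k (x_{k,i} - mean_i) · (x_{k,j} - mean_j), divisor n-1 = 5:
  S[X_1,X_1] = ((-1.1667)·(-1.1667) + (-1.1667)·(-1.1667) + (-0.1667)·(-0.1667) + (1.8333)·(1.8333) + (1.8333)·(1.8333) + (-1.1667)·(-1.1667)) / 5 = 10.8333/5 = 2.1667
  S[X_1,X_2] = ((-1.1667)·(1.5) + (-1.1667)·(-0.5) + (-0.1667)·(2.5) + (1.8333)·(-1.5) + (1.8333)·(-3.5) + (-1.1667)·(1.5)) / 5 = -12.5/5 = -2.5
  S[X_2,X_2] = ((1.5)·(1.5) + (-0.5)·(-0.5) + (2.5)·(2.5) + (-1.5)·(-1.5) + (-3.5)·(-3.5) + (1.5)·(1.5)) / 5 = 25.5/5 = 5.1
  S = [[2.1667, -2.5],
 [-2.5, 5.1]].

Step 3 — invert S. det(S) = 2.1667·5.1 - (-2.5)² = 4.8.
  S^{-1} = (1/det) · [[d, -b], [-b, a]] = [[1.0625, 0.5208],
 [0.5208, 0.4514]].

Step 4 — quadratic form (x̄ - mu_0)^T · S^{-1} · (x̄ - mu_0):
  S^{-1} · (x̄ - mu_0) = (0.4375, 0.3125),
  (x̄ - mu_0)^T · [...] = (0.1667)·(0.4375) + (0.5)·(0.3125) = 0.2292.

Step 5 — scale by n: T² = 6 · 0.2292 = 1.375.

T² ≈ 1.375


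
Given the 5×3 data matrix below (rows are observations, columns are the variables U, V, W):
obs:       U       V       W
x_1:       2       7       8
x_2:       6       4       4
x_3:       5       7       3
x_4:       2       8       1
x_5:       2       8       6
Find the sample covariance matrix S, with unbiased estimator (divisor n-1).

Step 1 — column means:
  mean(U) = (2 + 6 + 5 + 2 + 2) / 5 = 17/5 = 3.4
  mean(V) = (7 + 4 + 7 + 8 + 8) / 5 = 34/5 = 6.8
  mean(W) = (8 + 4 + 3 + 1 + 6) / 5 = 22/5 = 4.4

Step 2 — sample covariance S[i,j] = (1/(n-1)) · Σ_k (x_{k,i} - mean_i) · (x_{k,j} - mean_j), with n-1 = 4.
  S[U,U] = ((-1.4)·(-1.4) + (2.6)·(2.6) + (1.6)·(1.6) + (-1.4)·(-1.4) + (-1.4)·(-1.4)) / 4 = 15.2/4 = 3.8
  S[U,V] = ((-1.4)·(0.2) + (2.6)·(-2.8) + (1.6)·(0.2) + (-1.4)·(1.2) + (-1.4)·(1.2)) / 4 = -10.6/4 = -2.65
  S[U,W] = ((-1.4)·(3.6) + (2.6)·(-0.4) + (1.6)·(-1.4) + (-1.4)·(-3.4) + (-1.4)·(1.6)) / 4 = -5.8/4 = -1.45
  S[V,V] = ((0.2)·(0.2) + (-2.8)·(-2.8) + (0.2)·(0.2) + (1.2)·(1.2) + (1.2)·(1.2)) / 4 = 10.8/4 = 2.7
  S[V,W] = ((0.2)·(3.6) + (-2.8)·(-0.4) + (0.2)·(-1.4) + (1.2)·(-3.4) + (1.2)·(1.6)) / 4 = -0.6/4 = -0.15
  S[W,W] = ((3.6)·(3.6) + (-0.4)·(-0.4) + (-1.4)·(-1.4) + (-3.4)·(-3.4) + (1.6)·(1.6)) / 4 = 29.2/4 = 7.3

S is symmetric (S[j,i] = S[i,j]). Assembling:

S = [[3.8, -2.65, -1.45],
 [-2.65, 2.7, -0.15],
 [-1.45, -0.15, 7.3]]


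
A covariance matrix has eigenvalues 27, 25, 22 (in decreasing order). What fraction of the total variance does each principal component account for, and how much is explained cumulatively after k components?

Step 1 — total variance = trace(Sigma) = Σ λ_i = 27 + 25 + 22 = 74.

Step 2 — fraction explained by component i = λ_i / Σ λ:
  PC1: 27/74 = 0.3649
  PC2: 25/74 = 0.3378
  PC3: 22/74 = 0.2973

Step 3 — cumulative fraction after k components = (λ_1 + ... + λ_k) / Σ λ:
  k = 1: 27/74 = 0.3649
  k = 2: (27 + 25)/74 = 52/74 = 0.7027
  k = 3: (27 + 25 + 22)/74 = 74/74 = 1

Summary (fraction, with percent):

explained: PC1 0.3649 (36.49%), PC2 0.3378 (33.78%), PC3 0.2973 (29.73%);  cumulative: 0.3649, 0.7027, 1


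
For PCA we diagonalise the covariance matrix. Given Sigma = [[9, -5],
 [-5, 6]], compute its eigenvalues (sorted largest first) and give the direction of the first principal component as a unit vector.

Step 1 — characteristic polynomial of 2×2 Sigma:
  det(Sigma - λI) = λ² - trace · λ + det = 0.
  trace = 9 + 6 = 15, det = 9·6 - (-5)² = 29.
Step 2 — discriminant:
  Δ = trace² - 4·det = 225 - 116 = 109.
Step 3 — eigenvalues:
  λ = (trace ± √Δ)/2 = (15 ± 10.4403)/2,
  λ_1 = 12.7202,  λ_2 = 2.2798.

Step 4 — unit eigenvector for λ_1: solve (Sigma - λ_1 I)v = 0. First row:
  (9 - 12.7202)·v_x + (-5)·v_y = 0, i.e. (-3.7202)·v_x + (-5)·v_y = 0,
  so v ∝ (b, λ_1 - a) = (-5, 3.7202); multiply by -1 so the first entry is positive: u = (5, -3.7202).
  ||u|| = √((5)² + (-3.7202)²) = √(38.8395) ≈ 6.2321,
  v_1 = u/||u|| ≈ (0.8023, -0.5969) (||v_1|| = 1).

λ_1 = 12.7202,  λ_2 = 2.2798;  v_1 ≈ (0.8023, -0.5969)


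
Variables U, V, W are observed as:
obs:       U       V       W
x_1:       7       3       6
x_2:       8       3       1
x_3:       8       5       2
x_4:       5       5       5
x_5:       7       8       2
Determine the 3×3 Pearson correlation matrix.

Step 1 — column means:
  mean(U) = (7 + 8 + 8 + 5 + 7) / 5 = 35/5 = 7
  mean(V) = (3 + 3 + 5 + 5 + 8) / 5 = 24/5 = 4.8
  mean(W) = (6 + 1 + 2 + 5 + 2) / 5 = 16/5 = 3.2

Step 2 — sample variances and covariances s[i,j] = (1/(n-1)) · Σ_k (x_{k,i} - mean_i) · (x_{k,j} - mean_j), with n-1 = 4:
  s[U,U] = ((0)·(0) + (1)·(1) + (1)·(1) + (-2)·(-2) + (0)·(0)) / 4 = 6/4 = 1.5
  s[U,V] = ((0)·(-1.8) + (1)·(-1.8) + (1)·(0.2) + (-2)·(0.2) + (0)·(3.2)) / 4 = -2/4 = -0.5
  s[U,W] = ((0)·(2.8) + (1)·(-2.2) + (1)·(-1.2) + (-2)·(1.8) + (0)·(-1.2)) / 4 = -7/4 = -1.75
  s[V,V] = ((-1.8)·(-1.8) + (-1.8)·(-1.8) + (0.2)·(0.2) + (0.2)·(0.2) + (3.2)·(3.2)) / 4 = 16.8/4 = 4.2
  s[V,W] = ((-1.8)·(2.8) + (-1.8)·(-2.2) + (0.2)·(-1.2) + (0.2)·(1.8) + (3.2)·(-1.2)) / 4 = -4.8/4 = -1.2
  s[W,W] = ((2.8)·(2.8) + (-2.2)·(-2.2) + (-1.2)·(-1.2) + (1.8)·(1.8) + (-1.2)·(-1.2)) / 4 = 18.8/4 = 4.7
  Sample standard deviations s_i = √(s[i,i]):
  s(U) = √(1.5) = 1.2247
  s(V) = √(4.2) = 2.0494
  s(W) = √(4.7) = 2.1679

Step 3 — r_{ij} = s_{ij} / (s_i · s_j):
  r[U,U] = 1 (diagonal).
  r[U,V] = -0.5 / (1.2247 · 2.0494) = -0.5 / 2.51 = -0.1992
  r[U,W] = -1.75 / (1.2247 · 2.1679) = -1.75 / 2.6552 = -0.6591
  r[V,V] = 1 (diagonal).
  r[V,W] = -1.2 / (2.0494 · 2.1679) = -1.2 / 4.443 = -0.2701
  r[W,W] = 1 (diagonal).

R is symmetric with unit diagonal. Assembling:

R = [[1, -0.1992, -0.6591],
 [-0.1992, 1, -0.2701],
 [-0.6591, -0.2701, 1]]


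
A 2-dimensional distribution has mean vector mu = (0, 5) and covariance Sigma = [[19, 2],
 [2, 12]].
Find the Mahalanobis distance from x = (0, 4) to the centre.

Step 1 — centre the observation: (x - mu) = (0, -1).

Step 2 — invert Sigma. det(Sigma) = 19·12 - (2)² = 224.
  Sigma^{-1} = (1/det) · [[d, -b], [-b, a]] = [[0.0536, -0.0089],
 [-0.0089, 0.0848]].

Step 3 — form the quadratic (x - mu)^T · Sigma^{-1} · (x - mu):
  Sigma^{-1} · (x - mu) = (0.0089, -0.0848).
  (x - mu)^T · [Sigma^{-1} · (x - mu)] = (0)·(0.0089) + (-1)·(-0.0848) = 0.0848.

Step 4 — take square root: d = √(0.0848) ≈ 0.2912.

d(x, mu) = √(0.0848) ≈ 0.2912


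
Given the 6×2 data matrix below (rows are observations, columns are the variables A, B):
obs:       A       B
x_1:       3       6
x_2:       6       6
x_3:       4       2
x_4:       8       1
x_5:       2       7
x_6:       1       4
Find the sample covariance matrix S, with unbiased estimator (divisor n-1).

Step 1 — column means:
  mean(A) = (3 + 6 + 4 + 8 + 2 + 1) / 6 = 24/6 = 4
  mean(B) = (6 + 6 + 2 + 1 + 7 + 4) / 6 = 26/6 = 4.3333

Step 2 — sample covariance S[i,j] = (1/(n-1)) · Σ_k (x_{k,i} - mean_i) · (x_{k,j} - mean_j), with n-1 = 5.
  S[A,A] = ((-1)·(-1) + (2)·(2) + (0)·(0) + (4)·(4) + (-2)·(-2) + (-3)·(-3)) / 5 = 34/5 = 6.8
  S[A,B] = ((-1)·(1.6667) + (2)·(1.6667) + (0)·(-2.3333) + (4)·(-3.3333) + (-2)·(2.6667) + (-3)·(-0.3333)) / 5 = -16/5 = -3.2
  S[B,B] = ((1.6667)·(1.6667) + (1.6667)·(1.6667) + (-2.3333)·(-2.3333) + (-3.3333)·(-3.3333) + (2.6667)·(2.6667) + (-0.3333)·(-0.3333)) / 5 = 29.3333/5 = 5.8667

S is symmetric (S[j,i] = S[i,j]). Assembling:

S = [[6.8, -3.2],
 [-3.2, 5.8667]]


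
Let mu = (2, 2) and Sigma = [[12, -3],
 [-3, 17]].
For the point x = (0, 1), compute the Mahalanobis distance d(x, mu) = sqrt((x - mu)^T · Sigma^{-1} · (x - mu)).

Step 1 — centre the observation: (x - mu) = (-2, -1).

Step 2 — invert Sigma. det(Sigma) = 12·17 - (-3)² = 195.
  Sigma^{-1} = (1/det) · [[d, -b], [-b, a]] = [[0.0872, 0.0154],
 [0.0154, 0.0615]].

Step 3 — form the quadratic (x - mu)^T · Sigma^{-1} · (x - mu):
  Sigma^{-1} · (x - mu) = (-0.1897, -0.0923).
  (x - mu)^T · [Sigma^{-1} · (x - mu)] = (-2)·(-0.1897) + (-1)·(-0.0923) = 0.4718.

Step 4 — take square root: d = √(0.4718) ≈ 0.6869.

d(x, mu) = √(0.4718) ≈ 0.6869


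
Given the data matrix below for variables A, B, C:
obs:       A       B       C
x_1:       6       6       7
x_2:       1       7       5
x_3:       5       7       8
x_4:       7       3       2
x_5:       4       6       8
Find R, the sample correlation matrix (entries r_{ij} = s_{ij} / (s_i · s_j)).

Step 1 — column means:
  mean(A) = (6 + 1 + 5 + 7 + 4) / 5 = 23/5 = 4.6
  mean(B) = (6 + 7 + 7 + 3 + 6) / 5 = 29/5 = 5.8
  mean(C) = (7 + 5 + 8 + 2 + 8) / 5 = 30/5 = 6

Step 2 — sample variances and covariances s[i,j] = (1/(n-1)) · Σ_k (x_{k,i} - mean_i) · (x_{k,j} - mean_j), with n-1 = 4:
  s[A,A] = ((1.4)·(1.4) + (-3.6)·(-3.6) + (0.4)·(0.4) + (2.4)·(2.4) + (-0.6)·(-0.6)) / 4 = 21.2/4 = 5.3
  s[A,B] = ((1.4)·(0.2) + (-3.6)·(1.2) + (0.4)·(1.2) + (2.4)·(-2.8) + (-0.6)·(0.2)) / 4 = -10.4/4 = -2.6
  s[A,C] = ((1.4)·(1) + (-3.6)·(-1) + (0.4)·(2) + (2.4)·(-4) + (-0.6)·(2)) / 4 = -5/4 = -1.25
  s[B,B] = ((0.2)·(0.2) + (1.2)·(1.2) + (1.2)·(1.2) + (-2.8)·(-2.8) + (0.2)·(0.2)) / 4 = 10.8/4 = 2.7
  s[B,C] = ((0.2)·(1) + (1.2)·(-1) + (1.2)·(2) + (-2.8)·(-4) + (0.2)·(2)) / 4 = 13/4 = 3.25
  s[C,C] = ((1)·(1) + (-1)·(-1) + (2)·(2) + (-4)·(-4) + (2)·(2)) / 4 = 26/4 = 6.5
  Sample standard deviations s_i = √(s[i,i]):
  s(A) = √(5.3) = 2.3022
  s(B) = √(2.7) = 1.6432
  s(C) = √(6.5) = 2.5495

Step 3 — r_{ij} = s_{ij} / (s_i · s_j):
  r[A,A] = 1 (diagonal).
  r[A,B] = -2.6 / (2.3022 · 1.6432) = -2.6 / 3.7829 = -0.6873
  r[A,C] = -1.25 / (2.3022 · 2.5495) = -1.25 / 5.8694 = -0.213
  r[B,B] = 1 (diagonal).
  r[B,C] = 3.25 / (1.6432 · 2.5495) = 3.25 / 4.1893 = 0.7758
  r[C,C] = 1 (diagonal).

R is symmetric with unit diagonal. Assembling:

R = [[1, -0.6873, -0.213],
 [-0.6873, 1, 0.7758],
 [-0.213, 0.7758, 1]]


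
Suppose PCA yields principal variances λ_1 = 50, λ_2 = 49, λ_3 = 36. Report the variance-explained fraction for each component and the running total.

Step 1 — total variance = trace(Sigma) = Σ λ_i = 50 + 49 + 36 = 135.

Step 2 — fraction explained by component i = λ_i / Σ λ:
  PC1: 50/135 = 0.3704
  PC2: 49/135 = 0.363
  PC3: 36/135 = 0.2667

Step 3 — cumulative fraction after k components = (λ_1 + ... + λ_k) / Σ λ:
  k = 1: 50/135 = 0.3704
  k = 2: (50 + 49)/135 = 99/135 = 0.7333
  k = 3: (50 + 49 + 36)/135 = 135/135 = 1

Summary (fraction, with percent):

explained: PC1 0.3704 (37.04%), PC2 0.363 (36.3%), PC3 0.2667 (26.67%);  cumulative: 0.3704, 0.7333, 1


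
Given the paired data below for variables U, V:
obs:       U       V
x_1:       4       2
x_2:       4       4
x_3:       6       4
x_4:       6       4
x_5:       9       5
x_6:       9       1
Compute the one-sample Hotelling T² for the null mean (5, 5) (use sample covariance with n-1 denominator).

Step 1 — sample mean vector:
  mean(U) = (4 + 4 + 6 + 6 + 9 + 9) / 6 = 38/6 = 6.3333
  mean(V) = (2 + 4 + 4 + 4 + 5 + 1) / 6 = 20/6 = 3.3333
  x̄ = (6.3333, 3.3333),  deviation x̄ - mu_0 = (6.3333, 3.3333) - (5, 5) = (1.3333, -1.6667).

Step 2 — sample covariance matrix, S[i,j] = (1/(n-1)) · Σ_k (x_{k,i} - mean_i) · (x_{k,j} - mean_j), divisor n-1 = 5:
  S[U,U] = ((-2.3333)·(-2.3333) + (-2.3333)·(-2.3333) + (-0.3333)·(-0.3333) + (-0.3333)·(-0.3333) + (2.6667)·(2.6667) + (2.6667)·(2.6667)) / 5 = 25.3333/5 = 5.0667
  S[U,V] = ((-2.3333)·(-1.3333) + (-2.3333)·(0.6667) + (-0.3333)·(0.6667) + (-0.3333)·(0.6667) + (2.6667)·(1.6667) + (2.6667)·(-2.3333)) / 5 = -0.6667/5 = -0.1333
  S[V,V] = ((-1.3333)·(-1.3333) + (0.6667)·(0.6667) + (0.6667)·(0.6667) + (0.6667)·(0.6667) + (1.6667)·(1.6667) + (-2.3333)·(-2.3333)) / 5 = 11.3333/5 = 2.2667
  S = [[5.0667, -0.1333],
 [-0.1333, 2.2667]].

Step 3 — invert S. det(S) = 5.0667·2.2667 - (-0.1333)² = 11.4667.
  S^{-1} = (1/det) · [[d, -b], [-b, a]] = [[0.1977, 0.0116],
 [0.0116, 0.4419]].

Step 4 — quadratic form (x̄ - mu_0)^T · S^{-1} · (x̄ - mu_0):
  S^{-1} · (x̄ - mu_0) = (0.2442, -0.7209),
  (x̄ - mu_0)^T · [...] = (1.3333)·(0.2442) + (-1.6667)·(-0.7209) = 1.5271.

Step 5 — scale by n: T² = 6 · 1.5271 = 9.1628.

T² ≈ 9.1628


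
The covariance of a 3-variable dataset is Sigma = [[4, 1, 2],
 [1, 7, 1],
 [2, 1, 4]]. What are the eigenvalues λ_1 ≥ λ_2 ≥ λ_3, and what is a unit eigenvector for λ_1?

Step 1 — characteristic polynomial p(λ) = det(λI - Sigma) = λ³ - tr·λ² + c_1·λ - det, where tr = trace, c_1 = sum of the principal 2×2 minors, det = det(Sigma):
  tr = 4 + 7 + 4 = 15,
  c_1 = (4·7 - (1)²) + (4·4 - (2)²) + (7·4 - (1)²) = 27 + 12 + 27 = 66,
  det = 4·(7·4 - (1)²) - (1)·((1)·4 - (1)·(2)) + (2)·((1)·(1) - 7·(2)) = 4·(27) - (1)·(2) + (2)·(-13) = 80.
  So p(λ) = λ³ - 15λ² + 66λ - 80.
Step 2 — look for an integer root (rational root theorem: any rational root is an integer divisor of 80). Testing λ = 2:
  p(2) = 8 - 60 + 132 - 80 = 0  ✓
  Dividing out (λ - 2): p(λ) = (λ - 2)(λ² - 13λ + 40).
Step 3 — remaining eigenvalues from the quadratic λ² - 13λ + 40 = 0:
  Δ = 13² - 4·40 = 169 - 160 = 9,  λ = (13 ± √9)/2 = (13 ± 3)/2 = 8 or 5.
  Sorted: λ_1 = 8,  λ_2 = 5,  λ_3 = 2  (check: sum = 15 = tr ✓).

Step 4 — unit eigenvector for λ_1 = 8: v spans the null space of (Sigma - λ_1 I), whose rows are
  r_1 = (-4, 1, 2),  r_2 = (1, -1, 1),  r_3 = (2, 1, -4).
  v is orthogonal to every row, so take v ∝ r_1 × r_2 = ((1)·(1) - (2)·(-1), (2)·(1) - (-4)·(1), (-4)·(-1) - (1)·(1)) = (3, 6, 3).
  Rescale (divide by 3): u = (1, 2, 1).
  ||u|| = √((1)² + (2)² + (1)²) = √(6) ≈ 2.4495,  v_1 = u/||u|| ≈ (0.4082, 0.8165, 0.4082) (||v_1|| = 1).

λ_1 = 8,  λ_2 = 5,  λ_3 = 2;  v_1 ≈ (0.4082, 0.8165, 0.4082)


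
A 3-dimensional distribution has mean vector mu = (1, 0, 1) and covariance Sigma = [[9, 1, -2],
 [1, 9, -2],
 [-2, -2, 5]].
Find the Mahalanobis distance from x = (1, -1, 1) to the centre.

Step 1 — centre the observation: (x - mu) = (0, -1, 0).

Step 2 — invert Sigma (cofactor / det for 3×3, or solve directly):
  Sigma^{-1} = [[0.122, -0.003, 0.0476],
 [-0.003, 0.122, 0.0476],
 [0.0476, 0.0476, 0.2381]].

Step 3 — form the quadratic (x - mu)^T · Sigma^{-1} · (x - mu):
  Sigma^{-1} · (x - mu) = (0.003, -0.122, -0.0476).
  (x - mu)^T · [Sigma^{-1} · (x - mu)] = (0)·(0.003) + (-1)·(-0.122) + (0)·(-0.0476) = 0.122.

Step 4 — take square root: d = √(0.122) ≈ 0.3493.

d(x, mu) = √(0.122) ≈ 0.3493


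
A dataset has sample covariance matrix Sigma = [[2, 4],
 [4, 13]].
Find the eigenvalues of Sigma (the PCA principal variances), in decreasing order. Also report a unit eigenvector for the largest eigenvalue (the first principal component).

Step 1 — characteristic polynomial of 2×2 Sigma:
  det(Sigma - λI) = λ² - trace · λ + det = 0.
  trace = 2 + 13 = 15, det = 2·13 - (4)² = 10.
Step 2 — discriminant:
  Δ = trace² - 4·det = 225 - 40 = 185.
Step 3 — eigenvalues:
  λ = (trace ± √Δ)/2 = (15 ± 13.6015)/2,
  λ_1 = 14.3007,  λ_2 = 0.6993.

Step 4 — unit eigenvector for λ_1: solve (Sigma - λ_1 I)v = 0. First row:
  (2 - 14.3007)·v_x + (4)·v_y = 0, i.e. (-12.3007)·v_x + (4)·v_y = 0,
  so v ∝ (b, λ_1 - a) = (4, 12.3007) = u.
  ||u|| = √((4)² + (12.3007)²) = √(167.3081) ≈ 12.9348,
  v_1 = u/||u|| ≈ (0.3092, 0.951) (||v_1|| = 1).

λ_1 = 14.3007,  λ_2 = 0.6993;  v_1 ≈ (0.3092, 0.951)


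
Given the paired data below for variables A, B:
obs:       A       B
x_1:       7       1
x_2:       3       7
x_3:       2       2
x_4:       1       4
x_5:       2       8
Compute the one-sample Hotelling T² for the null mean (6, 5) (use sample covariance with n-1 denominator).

Step 1 — sample mean vector:
  mean(A) = (7 + 3 + 2 + 1 + 2) / 5 = 15/5 = 3
  mean(B) = (1 + 7 + 2 + 4 + 8) / 5 = 22/5 = 4.4
  x̄ = (3, 4.4),  deviation x̄ - mu_0 = (3, 4.4) - (6, 5) = (-3, -0.6).

Step 2 — sample covariance matrix, S[i,j] = (1/(n-1)) · Σ_k (x_{k,i} - mean_i) · (x_{k,j} - mean_j), divisor n-1 = 4:
  S[A,A] = ((4)·(4) + (0)·(0) + (-1)·(-1) + (-2)·(-2) + (-1)·(-1)) / 4 = 22/4 = 5.5
  S[A,B] = ((4)·(-3.4) + (0)·(2.6) + (-1)·(-2.4) + (-2)·(-0.4) + (-1)·(3.6)) / 4 = -14/4 = -3.5
  S[B,B] = ((-3.4)·(-3.4) + (2.6)·(2.6) + (-2.4)·(-2.4) + (-0.4)·(-0.4) + (3.6)·(3.6)) / 4 = 37.2/4 = 9.3
  S = [[5.5, -3.5],
 [-3.5, 9.3]].

Step 3 — invert S. det(S) = 5.5·9.3 - (-3.5)² = 38.9.
  S^{-1} = (1/det) · [[d, -b], [-b, a]] = [[0.2391, 0.09],
 [0.09, 0.1414]].

Step 4 — quadratic form (x̄ - mu_0)^T · S^{-1} · (x̄ - mu_0):
  S^{-1} · (x̄ - mu_0) = (-0.7712, -0.3548),
  (x̄ - mu_0)^T · [...] = (-3)·(-0.7712) + (-0.6)·(-0.3548) = 2.5265.

Step 5 — scale by n: T² = 5 · 2.5265 = 12.6324.

T² ≈ 12.6324


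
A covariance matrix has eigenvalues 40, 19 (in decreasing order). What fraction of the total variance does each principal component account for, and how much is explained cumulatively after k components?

Step 1 — total variance = trace(Sigma) = Σ λ_i = 40 + 19 = 59.

Step 2 — fraction explained by component i = λ_i / Σ λ:
  PC1: 40/59 = 0.678
  PC2: 19/59 = 0.322

Step 3 — cumulative fraction after k components = (λ_1 + ... + λ_k) / Σ λ:
  k = 1: 40/59 = 0.678
  k = 2: (40 + 19)/59 = 59/59 = 1

Summary (fraction, with percent):

explained: PC1 0.678 (67.8%), PC2 0.322 (32.2%);  cumulative: 0.678, 1


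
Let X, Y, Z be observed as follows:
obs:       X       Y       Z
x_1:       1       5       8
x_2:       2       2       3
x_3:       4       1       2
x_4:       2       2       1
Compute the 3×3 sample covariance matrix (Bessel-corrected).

Step 1 — column means:
  mean(X) = (1 + 2 + 4 + 2) / 4 = 9/4 = 2.25
  mean(Y) = (5 + 2 + 1 + 2) / 4 = 10/4 = 2.5
  mean(Z) = (8 + 3 + 2 + 1) / 4 = 14/4 = 3.5

Step 2 — sample covariance S[i,j] = (1/(n-1)) · Σ_k (x_{k,i} - mean_i) · (x_{k,j} - mean_j), with n-1 = 3.
  S[X,X] = ((-1.25)·(-1.25) + (-0.25)·(-0.25) + (1.75)·(1.75) + (-0.25)·(-0.25)) / 3 = 4.75/3 = 1.5833
  S[X,Y] = ((-1.25)·(2.5) + (-0.25)·(-0.5) + (1.75)·(-1.5) + (-0.25)·(-0.5)) / 3 = -5.5/3 = -1.8333
  S[X,Z] = ((-1.25)·(4.5) + (-0.25)·(-0.5) + (1.75)·(-1.5) + (-0.25)·(-2.5)) / 3 = -7.5/3 = -2.5
  S[Y,Y] = ((2.5)·(2.5) + (-0.5)·(-0.5) + (-1.5)·(-1.5) + (-0.5)·(-0.5)) / 3 = 9/3 = 3
  S[Y,Z] = ((2.5)·(4.5) + (-0.5)·(-0.5) + (-1.5)·(-1.5) + (-0.5)·(-2.5)) / 3 = 15/3 = 5
  S[Z,Z] = ((4.5)·(4.5) + (-0.5)·(-0.5) + (-1.5)·(-1.5) + (-2.5)·(-2.5)) / 3 = 29/3 = 9.6667

S is symmetric (S[j,i] = S[i,j]). Assembling:

S = [[1.5833, -1.8333, -2.5],
 [-1.8333, 3, 5],
 [-2.5, 5, 9.6667]]


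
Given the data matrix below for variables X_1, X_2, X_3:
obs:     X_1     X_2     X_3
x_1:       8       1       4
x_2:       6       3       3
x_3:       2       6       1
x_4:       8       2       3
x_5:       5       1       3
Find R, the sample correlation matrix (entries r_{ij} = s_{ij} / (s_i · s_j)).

Step 1 — column means:
  mean(X_1) = (8 + 6 + 2 + 8 + 5) / 5 = 29/5 = 5.8
  mean(X_2) = (1 + 3 + 6 + 2 + 1) / 5 = 13/5 = 2.6
  mean(X_3) = (4 + 3 + 1 + 3 + 3) / 5 = 14/5 = 2.8

Step 2 — sample variances and covariances s[i,j] = (1/(n-1)) · Σ_k (x_{k,i} - mean_i) · (x_{k,j} - mean_j), with n-1 = 4:
  s[X_1,X_1] = ((2.2)·(2.2) + (0.2)·(0.2) + (-3.8)·(-3.8) + (2.2)·(2.2) + (-0.8)·(-0.8)) / 4 = 24.8/4 = 6.2
  s[X_1,X_2] = ((2.2)·(-1.6) + (0.2)·(0.4) + (-3.8)·(3.4) + (2.2)·(-0.6) + (-0.8)·(-1.6)) / 4 = -16.4/4 = -4.1
  s[X_1,X_3] = ((2.2)·(1.2) + (0.2)·(0.2) + (-3.8)·(-1.8) + (2.2)·(0.2) + (-0.8)·(0.2)) / 4 = 9.8/4 = 2.45
  s[X_2,X_2] = ((-1.6)·(-1.6) + (0.4)·(0.4) + (3.4)·(3.4) + (-0.6)·(-0.6) + (-1.6)·(-1.6)) / 4 = 17.2/4 = 4.3
  s[X_2,X_3] = ((-1.6)·(1.2) + (0.4)·(0.2) + (3.4)·(-1.8) + (-0.6)·(0.2) + (-1.6)·(0.2)) / 4 = -8.4/4 = -2.1
  s[X_3,X_3] = ((1.2)·(1.2) + (0.2)·(0.2) + (-1.8)·(-1.8) + (0.2)·(0.2) + (0.2)·(0.2)) / 4 = 4.8/4 = 1.2
  Sample standard deviations s_i = √(s[i,i]):
  s(X_1) = √(6.2) = 2.49
  s(X_2) = √(4.3) = 2.0736
  s(X_3) = √(1.2) = 1.0954

Step 3 — r_{ij} = s_{ij} / (s_i · s_j):
  r[X_1,X_1] = 1 (diagonal).
  r[X_1,X_2] = -4.1 / (2.49 · 2.0736) = -4.1 / 5.1633 = -0.7941
  r[X_1,X_3] = 2.45 / (2.49 · 1.0954) = 2.45 / 2.7276 = 0.8982
  r[X_2,X_2] = 1 (diagonal).
  r[X_2,X_3] = -2.1 / (2.0736 · 1.0954) = -2.1 / 2.2716 = -0.9245
  r[X_3,X_3] = 1 (diagonal).

R is symmetric with unit diagonal. Assembling:

R = [[1, -0.7941, 0.8982],
 [-0.7941, 1, -0.9245],
 [0.8982, -0.9245, 1]]


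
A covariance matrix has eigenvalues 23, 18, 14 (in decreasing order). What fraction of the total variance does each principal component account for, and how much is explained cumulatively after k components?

Step 1 — total variance = trace(Sigma) = Σ λ_i = 23 + 18 + 14 = 55.

Step 2 — fraction explained by component i = λ_i / Σ λ:
  PC1: 23/55 = 0.4182
  PC2: 18/55 = 0.3273
  PC3: 14/55 = 0.2545

Step 3 — cumulative fraction after k components = (λ_1 + ... + λ_k) / Σ λ:
  k = 1: 23/55 = 0.4182
  k = 2: (23 + 18)/55 = 41/55 = 0.7455
  k = 3: (23 + 18 + 14)/55 = 55/55 = 1

Summary (fraction, with percent):

explained: PC1 0.4182 (41.82%), PC2 0.3273 (32.73%), PC3 0.2545 (25.45%);  cumulative: 0.4182, 0.7455, 1


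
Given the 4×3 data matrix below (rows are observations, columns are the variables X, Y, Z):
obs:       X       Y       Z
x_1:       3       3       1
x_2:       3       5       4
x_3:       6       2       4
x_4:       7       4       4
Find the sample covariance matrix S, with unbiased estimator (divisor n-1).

Step 1 — column means:
  mean(X) = (3 + 3 + 6 + 7) / 4 = 19/4 = 4.75
  mean(Y) = (3 + 5 + 2 + 4) / 4 = 14/4 = 3.5
  mean(Z) = (1 + 4 + 4 + 4) / 4 = 13/4 = 3.25

Step 2 — sample covariance S[i,j] = (1/(n-1)) · Σ_k (x_{k,i} - mean_i) · (x_{k,j} - mean_j), with n-1 = 3.
  S[X,X] = ((-1.75)·(-1.75) + (-1.75)·(-1.75) + (1.25)·(1.25) + (2.25)·(2.25)) / 3 = 12.75/3 = 4.25
  S[X,Y] = ((-1.75)·(-0.5) + (-1.75)·(1.5) + (1.25)·(-1.5) + (2.25)·(0.5)) / 3 = -2.5/3 = -0.8333
  S[X,Z] = ((-1.75)·(-2.25) + (-1.75)·(0.75) + (1.25)·(0.75) + (2.25)·(0.75)) / 3 = 5.25/3 = 1.75
  S[Y,Y] = ((-0.5)·(-0.5) + (1.5)·(1.5) + (-1.5)·(-1.5) + (0.5)·(0.5)) / 3 = 5/3 = 1.6667
  S[Y,Z] = ((-0.5)·(-2.25) + (1.5)·(0.75) + (-1.5)·(0.75) + (0.5)·(0.75)) / 3 = 1.5/3 = 0.5
  S[Z,Z] = ((-2.25)·(-2.25) + (0.75)·(0.75) + (0.75)·(0.75) + (0.75)·(0.75)) / 3 = 6.75/3 = 2.25

S is symmetric (S[j,i] = S[i,j]). Assembling:

S = [[4.25, -0.8333, 1.75],
 [-0.8333, 1.6667, 0.5],
 [1.75, 0.5, 2.25]]


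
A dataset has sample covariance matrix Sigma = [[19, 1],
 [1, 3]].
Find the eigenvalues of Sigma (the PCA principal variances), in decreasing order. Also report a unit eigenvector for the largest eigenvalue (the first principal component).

Step 1 — characteristic polynomial of 2×2 Sigma:
  det(Sigma - λI) = λ² - trace · λ + det = 0.
  trace = 19 + 3 = 22, det = 19·3 - (1)² = 56.
Step 2 — discriminant:
  Δ = trace² - 4·det = 484 - 224 = 260.
Step 3 — eigenvalues:
  λ = (trace ± √Δ)/2 = (22 ± 16.1245)/2,
  λ_1 = 19.0623,  λ_2 = 2.9377.

Step 4 — unit eigenvector for λ_1: solve (Sigma - λ_1 I)v = 0. First row:
  (19 - 19.0623)·v_x + (1)·v_y = 0, i.e. (-0.0623)·v_x + (1)·v_y = 0,
  so v ∝ (b, λ_1 - a) = (1, 0.0623) = u.
  ||u|| = √((1)² + (0.0623)²) = √(1.0039) ≈ 1.0019,
  v_1 = u/||u|| ≈ (0.9981, 0.0621) (||v_1|| = 1).

λ_1 = 19.0623,  λ_2 = 2.9377;  v_1 ≈ (0.9981, 0.0621)


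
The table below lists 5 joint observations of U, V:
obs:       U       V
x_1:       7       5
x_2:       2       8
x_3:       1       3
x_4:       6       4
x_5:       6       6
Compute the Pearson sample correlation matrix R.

Step 1 — column means:
  mean(U) = (7 + 2 + 1 + 6 + 6) / 5 = 22/5 = 4.4
  mean(V) = (5 + 8 + 3 + 4 + 6) / 5 = 26/5 = 5.2

Step 2 — sample variances and covariances s[i,j] = (1/(n-1)) · Σ_k (x_{k,i} - mean_i) · (x_{k,j} - mean_j), with n-1 = 4:
  s[U,U] = ((2.6)·(2.6) + (-2.4)·(-2.4) + (-3.4)·(-3.4) + (1.6)·(1.6) + (1.6)·(1.6)) / 4 = 29.2/4 = 7.3
  s[U,V] = ((2.6)·(-0.2) + (-2.4)·(2.8) + (-3.4)·(-2.2) + (1.6)·(-1.2) + (1.6)·(0.8)) / 4 = -0.4/4 = -0.1
  s[V,V] = ((-0.2)·(-0.2) + (2.8)·(2.8) + (-2.2)·(-2.2) + (-1.2)·(-1.2) + (0.8)·(0.8)) / 4 = 14.8/4 = 3.7
  Sample standard deviations s_i = √(s[i,i]):
  s(U) = √(7.3) = 2.7019
  s(V) = √(3.7) = 1.9235

Step 3 — r_{ij} = s_{ij} / (s_i · s_j):
  r[U,U] = 1 (diagonal).
  r[U,V] = -0.1 / (2.7019 · 1.9235) = -0.1 / 5.1971 = -0.0192
  r[V,V] = 1 (diagonal).

R is symmetric with unit diagonal. Assembling:

R = [[1, -0.0192],
 [-0.0192, 1]]


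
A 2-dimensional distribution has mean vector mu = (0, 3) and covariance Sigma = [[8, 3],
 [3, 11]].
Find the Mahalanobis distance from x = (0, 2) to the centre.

Step 1 — centre the observation: (x - mu) = (0, -1).

Step 2 — invert Sigma. det(Sigma) = 8·11 - (3)² = 79.
  Sigma^{-1} = (1/det) · [[d, -b], [-b, a]] = [[0.1392, -0.038],
 [-0.038, 0.1013]].

Step 3 — form the quadratic (x - mu)^T · Sigma^{-1} · (x - mu):
  Sigma^{-1} · (x - mu) = (0.038, -0.1013).
  (x - mu)^T · [Sigma^{-1} · (x - mu)] = (0)·(0.038) + (-1)·(-0.1013) = 0.1013.

Step 4 — take square root: d = √(0.1013) ≈ 0.3182.

d(x, mu) = √(0.1013) ≈ 0.3182


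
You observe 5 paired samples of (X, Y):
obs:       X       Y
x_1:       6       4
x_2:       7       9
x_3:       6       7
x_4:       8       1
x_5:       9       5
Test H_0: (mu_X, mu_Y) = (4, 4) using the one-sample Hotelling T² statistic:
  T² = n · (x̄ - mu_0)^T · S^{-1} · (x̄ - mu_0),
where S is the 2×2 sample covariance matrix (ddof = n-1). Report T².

Step 1 — sample mean vector:
  mean(X) = (6 + 7 + 6 + 8 + 9) / 5 = 36/5 = 7.2
  mean(Y) = (4 + 9 + 7 + 1 + 5) / 5 = 26/5 = 5.2
  x̄ = (7.2, 5.2),  deviation x̄ - mu_0 = (7.2, 5.2) - (4, 4) = (3.2, 1.2).

Step 2 — sample covariance matrix, S[i,j] = (1/(n-1)) · Σ_k (x_{k,i} - mean_i) · (x_{k,j} - mean_j), divisor n-1 = 4:
  S[X,X] = ((-1.2)·(-1.2) + (-0.2)·(-0.2) + (-1.2)·(-1.2) + (0.8)·(0.8) + (1.8)·(1.8)) / 4 = 6.8/4 = 1.7
  S[X,Y] = ((-1.2)·(-1.2) + (-0.2)·(3.8) + (-1.2)·(1.8) + (0.8)·(-4.2) + (1.8)·(-0.2)) / 4 = -5.2/4 = -1.3
  S[Y,Y] = ((-1.2)·(-1.2) + (3.8)·(3.8) + (1.8)·(1.8) + (-4.2)·(-4.2) + (-0.2)·(-0.2)) / 4 = 36.8/4 = 9.2
  S = [[1.7, -1.3],
 [-1.3, 9.2]].

Step 3 — invert S. det(S) = 1.7·9.2 - (-1.3)² = 13.95.
  S^{-1} = (1/det) · [[d, -b], [-b, a]] = [[0.6595, 0.0932],
 [0.0932, 0.1219]].

Step 4 — quadratic form (x̄ - mu_0)^T · S^{-1} · (x̄ - mu_0):
  S^{-1} · (x̄ - mu_0) = (2.2222, 0.4444),
  (x̄ - mu_0)^T · [...] = (3.2)·(2.2222) + (1.2)·(0.4444) = 7.6444.

Step 5 — scale by n: T² = 5 · 7.6444 = 38.2222.

T² ≈ 38.2222
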